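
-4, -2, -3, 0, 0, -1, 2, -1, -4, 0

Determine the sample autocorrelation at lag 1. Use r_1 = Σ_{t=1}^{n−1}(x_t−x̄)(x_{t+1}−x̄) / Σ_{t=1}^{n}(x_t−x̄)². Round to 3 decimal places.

0.018

Mean x̄ = (-4 − 2 − 3 + 0 + 0 − 1 + 2 − 1 − 4 + 0)/10 = -1.3000
Numerator Σ_{t=1}^{9}(x_t−x̄)(x_{t+1}−x̄) = 0.6100
Denominator Σ(x_t−x̄)² = 34.1000
r_1 = 0.6100 / 34.1000 = 0.018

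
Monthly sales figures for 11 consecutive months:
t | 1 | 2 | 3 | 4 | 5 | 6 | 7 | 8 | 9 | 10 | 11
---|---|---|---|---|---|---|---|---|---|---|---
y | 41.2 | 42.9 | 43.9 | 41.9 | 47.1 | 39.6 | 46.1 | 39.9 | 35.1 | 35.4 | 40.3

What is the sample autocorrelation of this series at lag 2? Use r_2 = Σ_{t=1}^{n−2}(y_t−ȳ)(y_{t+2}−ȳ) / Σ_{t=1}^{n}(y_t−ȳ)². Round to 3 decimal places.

Mean ȳ = (41.2 + 42.9 + 43.9 + 41.9 + 47.1 + 39.6 + 46.1 + 39.9 + 35.1 + 35.4 + 40.3)/11 = 41.2182
Numerator Σ_{t=1}^{9}(y_t−ȳ)(y_{t+2}−ȳ) = 30.0348
Denominator Σ(y_t−ȳ)² = 145.3964
r_2 = 30.0348 / 145.3964 = 0.207

0.207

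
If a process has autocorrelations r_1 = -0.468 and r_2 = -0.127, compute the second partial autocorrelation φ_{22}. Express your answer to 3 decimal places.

φ_{22} = (r_2 − r_1²) / (1 − r_1²)
r_1² = (-0.468)² = 0.219024
Numerator = -0.127 − 0.2190 = -0.3460; denominator = 1 − 0.2190 = 0.7810
φ_{22} = -0.3460 / 0.7810 = -0.443

-0.443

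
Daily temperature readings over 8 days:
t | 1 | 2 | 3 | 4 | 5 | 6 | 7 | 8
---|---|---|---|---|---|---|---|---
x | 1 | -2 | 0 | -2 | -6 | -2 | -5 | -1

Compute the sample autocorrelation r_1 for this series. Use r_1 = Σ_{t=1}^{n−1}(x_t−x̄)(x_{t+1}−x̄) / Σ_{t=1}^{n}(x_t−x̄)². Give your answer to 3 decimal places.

-0.094

Mean x̄ = (1 − 2 + 0 − 2 − 6 − 2 − 5 − 1)/8 = -2.1250
Numerator Σ_{t=1}^{7}(x_t−x̄)(x_{t+1}−x̄) = -3.6406
Denominator Σ(x_t−x̄)² = 38.8750
r_1 = -3.6406 / 38.8750 = -0.094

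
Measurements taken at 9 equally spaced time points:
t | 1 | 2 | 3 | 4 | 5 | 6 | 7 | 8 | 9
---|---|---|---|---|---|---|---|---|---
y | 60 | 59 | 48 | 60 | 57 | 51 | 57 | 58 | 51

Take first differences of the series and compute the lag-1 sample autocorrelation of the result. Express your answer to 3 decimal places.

-0.461

First differences Δy: -1, -11, 12, -3, -6, 6, 1, -7
Mean of differences = -1.1250
Numerator Σ(Δy_t−Δȳ)(Δy_{t+1}−Δȳ) = -178.3906
Denominator Σ(Δy_t−Δȳ)² = 386.8750
r_1(Δy) = -178.3906 / 386.8750 = -0.461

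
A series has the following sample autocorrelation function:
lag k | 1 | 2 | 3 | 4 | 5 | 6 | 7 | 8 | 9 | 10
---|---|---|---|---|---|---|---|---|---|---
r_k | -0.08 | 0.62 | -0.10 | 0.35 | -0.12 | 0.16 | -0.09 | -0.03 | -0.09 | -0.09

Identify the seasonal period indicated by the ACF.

2

The largest autocorrelation is r_2 = 0.62, with weaker echoes at lags 4 (0.35) and 6 (0.16); the remaining lags stay at or below -0.03.
The dominant spike at lag 2 indicates a seasonal period of 2.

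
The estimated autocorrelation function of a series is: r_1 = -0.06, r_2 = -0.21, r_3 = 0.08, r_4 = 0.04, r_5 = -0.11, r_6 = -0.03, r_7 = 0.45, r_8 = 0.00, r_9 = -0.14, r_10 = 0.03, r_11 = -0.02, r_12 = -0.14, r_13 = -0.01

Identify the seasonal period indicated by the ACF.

7

The largest autocorrelation is r_7 = 0.45; the remaining lags stay at or below 0.08.
The dominant spike at lag 7 indicates a seasonal period of 7.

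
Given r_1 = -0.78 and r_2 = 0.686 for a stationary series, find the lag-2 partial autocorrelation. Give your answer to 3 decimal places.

0.198

φ_{22} = (r_2 − r_1²) / (1 − r_1²)
r_1² = (-0.78)² = 0.6084
Numerator = 0.686 − 0.6084 = 0.0776; denominator = 1 − 0.6084 = 0.3916
φ_{22} = 0.0776 / 0.3916 = 0.198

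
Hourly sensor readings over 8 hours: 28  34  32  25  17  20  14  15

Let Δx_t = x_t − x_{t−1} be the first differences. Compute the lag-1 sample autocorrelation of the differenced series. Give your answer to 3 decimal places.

First differences Δx: 6, -2, -7, -8, 3, -6, 1
Mean of differences = -1.8571
Numerator Σ(Δx_t−Δx̄)(Δx_{t+1}−Δx̄) = -30.5918
Denominator Σ(Δx_t−Δx̄)² = 174.8571
r_1(Δx) = -30.5918 / 174.8571 = -0.175

-0.175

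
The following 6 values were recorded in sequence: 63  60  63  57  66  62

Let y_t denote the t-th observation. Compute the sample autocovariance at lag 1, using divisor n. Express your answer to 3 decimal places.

Mean ȳ = (63 + 60 + 63 + 57 + 66 + 62)/6 = 61.8333
Deviations: 1.1667, -1.8333, 1.1667, -4.8333, 4.1667, 0.1667
Σ_{t=1}^{5}(y_t−ȳ)(y_{t+1}−ȳ) = -29.3611
γ_1 = -29.3611 / 6 = -4.894

-4.894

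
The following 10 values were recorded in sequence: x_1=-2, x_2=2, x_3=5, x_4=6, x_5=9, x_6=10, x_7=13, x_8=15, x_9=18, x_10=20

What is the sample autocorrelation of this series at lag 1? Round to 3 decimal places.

0.659

Mean x̄ = (-2 + 2 + 5 + 6 + 9 + 10 + 13 + 15 + 18 + 20)/10 = 9.6000
Numerator Σ_{t=1}^{9}(x_t−x̄)(x_{t+1}−x̄) = 294.0400
Denominator Σ(x_t−x̄)² = 446.4000
r_1 = 294.0400 / 446.4000 = 0.659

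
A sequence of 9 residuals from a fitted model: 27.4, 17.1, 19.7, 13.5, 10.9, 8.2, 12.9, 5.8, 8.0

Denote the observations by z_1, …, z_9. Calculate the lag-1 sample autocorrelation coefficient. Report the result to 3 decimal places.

0.373

Mean z̄ = (27.4 + 17.1 + 19.7 + 13.5 + 10.9 + 8.2 + 12.9 + 5.8 + 8.0)/9 = 13.7222
Numerator Σ_{t=1}^{8}(z_t−z̄)(z_{t+1}−z̄) = 137.6628
Denominator Σ(z_t−z̄)² = 368.9156
r_1 = 137.6628 / 368.9156 = 0.373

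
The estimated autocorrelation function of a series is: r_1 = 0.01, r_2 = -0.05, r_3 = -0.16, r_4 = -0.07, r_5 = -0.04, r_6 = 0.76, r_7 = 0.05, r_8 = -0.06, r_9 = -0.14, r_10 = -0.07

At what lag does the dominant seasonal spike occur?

The largest autocorrelation is r_6 = 0.76; the remaining lags stay at or below 0.05.
The dominant spike at lag 6 indicates a seasonal period of 6.

6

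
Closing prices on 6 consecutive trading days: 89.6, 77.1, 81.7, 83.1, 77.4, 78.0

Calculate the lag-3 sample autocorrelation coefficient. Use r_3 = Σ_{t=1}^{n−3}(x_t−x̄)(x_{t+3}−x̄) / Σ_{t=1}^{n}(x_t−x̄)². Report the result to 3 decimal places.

Mean x̄ = (89.6 + 77.1 + 81.7 + 83.1 + 77.4 + 78.0)/6 = 81.1500
Deviations from mean: 8.4500, -4.0500, 0.5500, 1.9500, -3.7500, -3.1500
Σ(x_t−x̄)(x_{t+3}−x̄) = (16.4775) + (15.1875) + (-1.7325) = 29.9325
Denominator Σ(x_t−x̄)² = 115.8950
r_3 = 29.9325 / 115.8950 = 0.258

0.258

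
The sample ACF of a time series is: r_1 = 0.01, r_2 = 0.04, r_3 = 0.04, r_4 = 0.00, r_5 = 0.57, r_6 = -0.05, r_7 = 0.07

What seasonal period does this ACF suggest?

The largest autocorrelation is r_5 = 0.57; the remaining lags stay at or below 0.07.
The dominant spike at lag 5 indicates a seasonal period of 5.

5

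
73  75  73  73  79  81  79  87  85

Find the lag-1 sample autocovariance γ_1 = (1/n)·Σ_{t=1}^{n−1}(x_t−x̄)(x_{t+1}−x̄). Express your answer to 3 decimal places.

14.173

Mean x̄ = (73 + 75 + 73 + 73 + 79 + 81 + 79 + 87 + 85)/9 = 78.3333
Σ_{t=1}^{8}(x_t−x̄)(x_{t+1}−x̄) = 127.5556
γ_1 = 127.5556 / 9 = 14.173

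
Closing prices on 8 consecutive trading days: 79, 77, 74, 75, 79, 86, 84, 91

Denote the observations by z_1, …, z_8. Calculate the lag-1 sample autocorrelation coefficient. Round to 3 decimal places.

Mean z̄ = (79 + 77 + 74 + 75 + 79 + 86 + 84 + 91)/8 = 80.6250
Deviations from mean: -1.6250, -3.6250, -6.6250, -5.6250, -1.6250, 5.3750, 3.3750, 10.3750
Σ(z_t−z̄)(z_{t+1}−z̄) = (5.8906) + (24.0156) + (37.2656) + (9.1406) + (-8.7344) + (18.1406) + (35.0156) = 120.7344
Denominator Σ(z_t−z̄)² = 241.8750
r_1 = 120.7344 / 241.8750 = 0.499

0.499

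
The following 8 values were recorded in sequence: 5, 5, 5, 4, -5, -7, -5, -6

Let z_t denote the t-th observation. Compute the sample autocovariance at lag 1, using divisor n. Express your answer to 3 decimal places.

18.531

Mean z̄ = (5 + 5 + 5 + 4 − 5 − 7 − 5 − 6)/8 = -0.5000
Σ_{t=1}^{7}(z_t−z̄)(z_{t+1}−z̄) = 148.2500
γ_1 = 148.2500 / 8 = 18.531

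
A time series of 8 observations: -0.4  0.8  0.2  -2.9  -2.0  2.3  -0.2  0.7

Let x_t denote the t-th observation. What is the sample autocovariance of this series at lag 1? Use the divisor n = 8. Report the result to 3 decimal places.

Mean x̄ = (-0.4 + 0.8 + 0.2 − 2.9 − 2.0 + 2.3 − 0.2 + 0.7)/8 = -0.1875
Σ_{t=1}^{7}(x_t−x̄)(x_{t+1}−x̄) = -0.5127
γ_1 = -0.5127 / 8 = -0.064

-0.064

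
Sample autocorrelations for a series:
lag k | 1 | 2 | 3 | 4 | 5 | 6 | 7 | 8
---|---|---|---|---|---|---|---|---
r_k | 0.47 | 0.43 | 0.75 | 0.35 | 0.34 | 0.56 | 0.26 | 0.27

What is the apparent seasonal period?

The largest autocorrelation is r_3 = 0.75, with a weaker echo at lag 6 (0.56); the remaining lags stay at or below 0.47. The elevated value at lag 1 (0.47), dropping to 0.43 at lag 2, reflects decaying short-term dependence rather than seasonality.
The dominant spike at lag 3 indicates a seasonal period of 3.

3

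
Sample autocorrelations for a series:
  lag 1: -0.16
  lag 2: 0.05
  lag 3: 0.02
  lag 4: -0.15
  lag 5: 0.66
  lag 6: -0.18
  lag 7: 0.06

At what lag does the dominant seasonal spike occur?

5

The largest autocorrelation is r_5 = 0.66; the remaining lags stay at or below 0.06.
The dominant spike at lag 5 indicates a seasonal period of 5.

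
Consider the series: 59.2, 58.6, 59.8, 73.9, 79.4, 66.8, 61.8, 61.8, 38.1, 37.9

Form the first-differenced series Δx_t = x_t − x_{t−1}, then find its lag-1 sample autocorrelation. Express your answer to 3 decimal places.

First differences Δx: -0.6, 1.2, 14.1, 5.5, -12.6, -5.0, 0.0, -23.7, -0.2
Mean of differences = -2.3667
Numerator Σ(Δx_t−Δx̄)(Δx_{t+1}−Δx̄) = 38.0722
Denominator Σ(Δx_t−Δx̄)² = 925.9400
r_1(Δx) = 38.0722 / 925.9400 = 0.041

0.041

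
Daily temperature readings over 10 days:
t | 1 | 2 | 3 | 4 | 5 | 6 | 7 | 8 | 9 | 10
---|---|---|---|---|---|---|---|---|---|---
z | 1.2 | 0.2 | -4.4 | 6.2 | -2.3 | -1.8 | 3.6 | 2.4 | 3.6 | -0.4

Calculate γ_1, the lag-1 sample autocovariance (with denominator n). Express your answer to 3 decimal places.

-3.559

Mean z̄ = (1.2 + 0.2 − 4.4 + 6.2 − 2.3 − 1.8 + 3.6 + 2.4 + 3.6 − 0.4)/10 = 0.8300
Σ_{t=1}^{9}(z_t−z̄)(z_{t+1}−z̄) = -35.5939
γ_1 = -35.5939 / 10 = -3.559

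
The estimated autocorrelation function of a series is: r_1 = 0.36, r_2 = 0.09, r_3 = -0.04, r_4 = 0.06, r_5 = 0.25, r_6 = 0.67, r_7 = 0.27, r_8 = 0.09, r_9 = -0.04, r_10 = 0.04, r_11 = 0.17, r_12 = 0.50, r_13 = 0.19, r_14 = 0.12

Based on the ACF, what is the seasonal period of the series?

The largest autocorrelation is r_6 = 0.67, with a weaker echo at lag 12 (0.50); the remaining lags stay at or below 0.36. The elevated value at lag 1 (0.36), dropping to 0.09 at lag 2, reflects decaying short-term dependence rather than seasonality.
The dominant spike at lag 6 indicates a seasonal period of 6.

6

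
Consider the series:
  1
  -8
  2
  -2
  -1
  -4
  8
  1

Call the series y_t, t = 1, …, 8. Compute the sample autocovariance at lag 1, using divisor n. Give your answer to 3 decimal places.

-6.002

Mean ȳ = (1 − 8 + 2 − 2 − 1 − 4 + 8 + 1)/8 = -0.3750
Deviations: 1.3750, -7.6250, 2.3750, -1.6250, -0.6250, -3.6250, 8.3750, 1.3750
Σ_{t=1}^{7}(y_t−ȳ)(y_{t+1}−ȳ) = -48.0156
γ_1 = -48.0156 / 8 = -6.002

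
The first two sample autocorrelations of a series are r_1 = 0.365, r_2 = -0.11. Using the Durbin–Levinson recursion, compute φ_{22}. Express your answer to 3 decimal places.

-0.281

φ_{22} = (r_2 − r_1²) / (1 − r_1²)
r_1² = (0.365)² = 0.133225
Numerator = -0.11 − 0.1332 = -0.2432; denominator = 1 − 0.1332 = 0.8668
φ_{22} = -0.2432 / 0.8668 = -0.281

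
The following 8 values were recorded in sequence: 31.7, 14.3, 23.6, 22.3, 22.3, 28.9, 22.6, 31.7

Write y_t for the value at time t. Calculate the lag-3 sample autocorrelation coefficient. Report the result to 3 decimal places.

-0.035

Mean ȳ = (31.7 + 14.3 + 23.6 + 22.3 + 22.3 + 28.9 + 22.6 + 31.7)/8 = 24.6750
Numerator Σ_{t=1}^{5}(y_t−ȳ)(y_{t+3}−ȳ) = -8.3419
Denominator Σ(y_t−ȳ)² = 240.9350
r_3 = -8.3419 / 240.9350 = -0.035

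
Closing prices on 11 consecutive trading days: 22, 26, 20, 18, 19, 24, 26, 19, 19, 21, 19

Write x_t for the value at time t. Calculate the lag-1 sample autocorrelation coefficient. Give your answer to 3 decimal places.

0.133

Mean x̄ = (22 + 26 + 20 + 18 + 19 + 24 + 26 + 19 + 19 + 21 + 19)/11 = 21.1818
Numerator Σ_{t=1}^{10}(x_t−x̄)(x_{t+1}−x̄) = 11.4215
Denominator Σ(x_t−x̄)² = 85.6364
r_1 = 11.4215 / 85.6364 = 0.133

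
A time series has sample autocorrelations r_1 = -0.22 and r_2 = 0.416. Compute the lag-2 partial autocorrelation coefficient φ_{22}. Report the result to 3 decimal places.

φ_{22} = (r_2 − r_1²) / (1 − r_1²)
r_1² = (-0.22)² = 0.0484
Numerator = 0.416 − 0.0484 = 0.3676; denominator = 1 − 0.0484 = 0.9516
φ_{22} = 0.3676 / 0.9516 = 0.386

0.386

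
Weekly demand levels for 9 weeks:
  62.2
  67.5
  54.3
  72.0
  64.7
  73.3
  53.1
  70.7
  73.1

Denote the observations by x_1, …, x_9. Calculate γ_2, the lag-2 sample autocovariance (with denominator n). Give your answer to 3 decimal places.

Mean x̄ = (62.2 + 67.5 + 54.3 + 72.0 + 64.7 + 73.3 + 53.1 + 70.7 + 73.1)/9 = 65.6556
Σ_{t=1}^{7}(x_t−x̄)(x_{t+2}−x̄) = 67.3827
γ_2 = 67.3827 / 9 = 7.487

7.487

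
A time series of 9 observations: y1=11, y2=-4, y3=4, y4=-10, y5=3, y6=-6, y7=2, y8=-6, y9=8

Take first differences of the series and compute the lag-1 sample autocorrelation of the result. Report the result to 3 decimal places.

First differences Δy: -15, 8, -14, 13, -9, 8, -8, 14
Mean of differences = -0.3750
Numerator Σ(Δy_t−Δȳ)(Δy_{t+1}−Δȳ) = -779.8906
Denominator Σ(Δy_t−Δȳ)² = 1057.8750
r_1(Δy) = -779.8906 / 1057.8750 = -0.737

-0.737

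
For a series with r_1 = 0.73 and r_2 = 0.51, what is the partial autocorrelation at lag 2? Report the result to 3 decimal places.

-0.049

φ_{22} = (r_2 − r_1²) / (1 − r_1²)
r_1² = (0.73)² = 0.5329
Numerator = 0.51 − 0.5329 = -0.0229; denominator = 1 − 0.5329 = 0.4671
φ_{22} = -0.0229 / 0.4671 = -0.049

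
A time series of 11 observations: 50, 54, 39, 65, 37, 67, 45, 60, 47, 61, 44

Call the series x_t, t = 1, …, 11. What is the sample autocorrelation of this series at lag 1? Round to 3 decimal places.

Mean x̄ = (50 + 54 + 39 + 65 + 37 + 67 + 45 + 60 + 47 + 61 + 44)/11 = 51.7273
Numerator Σ_{t=1}^{10}(x_t−x̄)(x_{t+1}−x̄) = -935.1653
Denominator Σ(x_t−x̄)² = 1078.1818
r_1 = -935.1653 / 1078.1818 = -0.867

-0.867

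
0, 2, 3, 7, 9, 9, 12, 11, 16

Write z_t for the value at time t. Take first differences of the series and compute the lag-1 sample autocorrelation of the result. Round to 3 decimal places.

-0.571

First differences Δz: 2, 1, 4, 2, 0, 3, -1, 5
Mean of differences = 2.0000
Numerator Σ(Δz_t−Δz̄)(Δz_{t+1}−Δz̄) = -16.0000
Denominator Σ(Δz_t−Δz̄)² = 28.0000
r_1(Δz) = -16.0000 / 28.0000 = -0.571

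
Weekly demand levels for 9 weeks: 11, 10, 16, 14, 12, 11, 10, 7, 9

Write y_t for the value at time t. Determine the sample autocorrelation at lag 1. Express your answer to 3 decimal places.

0.433

Mean ȳ = (11 + 10 + 16 + 14 + 12 + 11 + 10 + 7 + 9)/9 = 11.1111
Numerator Σ_{t=1}^{8}(y_t−ȳ)(y_{t+1}−ȳ) = 24.6543
Denominator Σ(y_t−ȳ)² = 56.8889
r_1 = 24.6543 / 56.8889 = 0.433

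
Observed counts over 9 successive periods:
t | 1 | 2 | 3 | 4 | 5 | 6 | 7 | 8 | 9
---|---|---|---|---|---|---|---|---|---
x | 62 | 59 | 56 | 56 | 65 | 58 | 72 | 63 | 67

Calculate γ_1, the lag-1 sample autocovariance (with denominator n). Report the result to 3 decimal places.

Mean x̄ = (62 + 59 + 56 + 56 + 65 + 58 + 72 + 63 + 67)/9 = 62.0000
Σ_{t=1}^{8}(x_t−x̄)(x_{t+1}−x̄) = -1.0000
γ_1 = -1.0000 / 9 = -0.111

-0.111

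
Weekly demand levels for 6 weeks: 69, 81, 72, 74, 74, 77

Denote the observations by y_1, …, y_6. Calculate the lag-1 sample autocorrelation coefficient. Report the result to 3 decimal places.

Mean ȳ = (69 + 81 + 72 + 74 + 74 + 77)/6 = 74.5000
Deviations from mean: -5.5000, 6.5000, -2.5000, -0.5000, -0.5000, 2.5000
Σ(y_t−ȳ)(y_{t+1}−ȳ) = (-35.7500) + (-16.2500) + (1.2500) + (0.2500) + (-1.2500) = -51.7500
Denominator Σ(y_t−ȳ)² = 85.5000
r_1 = -51.7500 / 85.5000 = -0.605

-0.605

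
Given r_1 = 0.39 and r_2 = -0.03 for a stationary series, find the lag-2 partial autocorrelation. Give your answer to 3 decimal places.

φ_{22} = (r_2 − r_1²) / (1 − r_1²)
r_1² = (0.39)² = 0.1521
Numerator = -0.03 − 0.1521 = -0.1821; denominator = 1 − 0.1521 = 0.8479
φ_{22} = -0.1821 / 0.8479 = -0.215

-0.215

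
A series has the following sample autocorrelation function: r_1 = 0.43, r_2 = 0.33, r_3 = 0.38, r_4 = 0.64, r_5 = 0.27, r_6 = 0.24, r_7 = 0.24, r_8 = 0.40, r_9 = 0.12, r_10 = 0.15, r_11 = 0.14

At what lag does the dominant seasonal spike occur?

4

The largest autocorrelation is r_4 = 0.64; the remaining lags stay at or below 0.43. The elevated value at lag 1 (0.43), dropping to 0.33 at lag 2, reflects decaying short-term dependence rather than seasonality.
The dominant spike at lag 4 indicates a seasonal period of 4.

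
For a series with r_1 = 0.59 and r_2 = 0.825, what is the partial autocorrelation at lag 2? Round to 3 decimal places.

φ_{22} = (r_2 − r_1²) / (1 − r_1²)
r_1² = (0.59)² = 0.3481
Numerator = 0.825 − 0.3481 = 0.4769; denominator = 1 − 0.3481 = 0.6519
φ_{22} = 0.4769 / 0.6519 = 0.732

0.732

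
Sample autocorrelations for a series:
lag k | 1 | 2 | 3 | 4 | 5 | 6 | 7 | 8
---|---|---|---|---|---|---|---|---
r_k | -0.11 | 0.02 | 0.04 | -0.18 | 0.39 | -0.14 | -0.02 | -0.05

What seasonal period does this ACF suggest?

The largest autocorrelation is r_5 = 0.39; the remaining lags stay at or below 0.04.
The dominant spike at lag 5 indicates a seasonal period of 5.

5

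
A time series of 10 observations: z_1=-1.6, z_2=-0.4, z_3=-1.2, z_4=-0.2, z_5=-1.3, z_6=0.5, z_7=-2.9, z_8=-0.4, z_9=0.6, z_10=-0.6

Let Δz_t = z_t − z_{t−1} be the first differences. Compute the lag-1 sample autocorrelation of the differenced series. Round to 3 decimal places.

First differences Δz: 1.2, -0.8, 1.0, -1.1, 1.8, -3.4, 2.5, 1.0, -1.2
Mean of differences = 0.1111
Numerator Σ(Δz_t−Δz̄)(Δz_{t+1}−Δz̄) = -18.2835
Denominator Σ(Δz_t−Δz̄)² = 27.6689
r_1(Δz) = -18.2835 / 27.6689 = -0.661

-0.661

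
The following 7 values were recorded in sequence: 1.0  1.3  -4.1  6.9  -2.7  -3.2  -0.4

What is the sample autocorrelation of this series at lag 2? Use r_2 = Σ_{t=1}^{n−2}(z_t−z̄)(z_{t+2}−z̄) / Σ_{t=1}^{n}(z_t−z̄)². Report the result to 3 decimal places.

Mean z̄ = (1.0 + 1.3 − 4.1 + 6.9 − 2.7 − 3.2 − 0.4)/7 = -0.1714
Deviations from mean: 1.1714, 1.4714, -3.9286, 7.0714, -2.5286, -3.0286, -0.2286
Numerator Σ_{t=1}^{5}(z_t−z̄)(z_{t+2}−z̄) = -5.1016
Denominator Σ(z_t−z̄)² = 84.5943
r_2 = -5.1016 / 84.5943 = -0.060

-0.060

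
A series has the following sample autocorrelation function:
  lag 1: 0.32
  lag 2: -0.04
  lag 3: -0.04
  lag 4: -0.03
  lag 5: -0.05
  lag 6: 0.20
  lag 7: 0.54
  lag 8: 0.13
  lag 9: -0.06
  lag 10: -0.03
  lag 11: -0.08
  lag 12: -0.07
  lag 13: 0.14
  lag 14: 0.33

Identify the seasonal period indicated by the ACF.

7

The largest autocorrelation is r_7 = 0.54, with a weaker echo at lag 14 (0.33); the remaining lags stay at or below 0.32.
The dominant spike at lag 7 indicates a seasonal period of 7.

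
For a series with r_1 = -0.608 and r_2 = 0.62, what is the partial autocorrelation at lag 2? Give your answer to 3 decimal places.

φ_{22} = (r_2 − r_1²) / (1 − r_1²)
r_1² = (-0.608)² = 0.369664
Numerator = 0.62 − 0.3697 = 0.2503; denominator = 1 − 0.3697 = 0.6303
φ_{22} = 0.2503 / 0.6303 = 0.397

0.397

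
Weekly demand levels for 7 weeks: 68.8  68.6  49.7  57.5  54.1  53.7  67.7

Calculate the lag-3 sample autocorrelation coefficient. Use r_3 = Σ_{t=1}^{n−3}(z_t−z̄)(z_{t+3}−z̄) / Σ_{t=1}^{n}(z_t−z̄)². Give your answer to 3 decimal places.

Mean z̄ = (68.8 + 68.6 + 49.7 + 57.5 + 54.1 + 53.7 + 67.7)/7 = 60.0143
Deviations from mean: 8.7857, 8.5857, -10.3143, -2.5143, -5.9143, -6.3143, 7.6857
Numerator Σ_{t=1}^{4}(z_t−z̄)(z_{t+3}−z̄) = -27.0649
Denominator Σ(z_t−z̄)² = 397.5286
r_3 = -27.0649 / 397.5286 = -0.068

-0.068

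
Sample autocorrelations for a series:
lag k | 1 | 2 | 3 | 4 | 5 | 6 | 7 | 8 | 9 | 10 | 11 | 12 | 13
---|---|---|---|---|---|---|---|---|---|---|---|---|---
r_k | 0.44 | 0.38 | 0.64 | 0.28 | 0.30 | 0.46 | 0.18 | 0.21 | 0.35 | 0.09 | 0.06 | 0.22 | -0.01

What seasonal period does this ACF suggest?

3

The largest autocorrelation is r_3 = 0.64, with a weaker echo at lag 6 (0.46); the remaining lags stay at or below 0.44. The elevated value at lag 1 (0.44), dropping to 0.38 at lag 2, reflects decaying short-term dependence rather than seasonality.
The dominant spike at lag 3 indicates a seasonal period of 3.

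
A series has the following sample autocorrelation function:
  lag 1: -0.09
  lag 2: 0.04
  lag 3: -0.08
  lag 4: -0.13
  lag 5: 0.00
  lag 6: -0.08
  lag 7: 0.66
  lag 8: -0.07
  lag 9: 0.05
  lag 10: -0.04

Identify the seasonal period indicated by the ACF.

7

The largest autocorrelation is r_7 = 0.66; the remaining lags stay at or below 0.05.
The dominant spike at lag 7 indicates a seasonal period of 7.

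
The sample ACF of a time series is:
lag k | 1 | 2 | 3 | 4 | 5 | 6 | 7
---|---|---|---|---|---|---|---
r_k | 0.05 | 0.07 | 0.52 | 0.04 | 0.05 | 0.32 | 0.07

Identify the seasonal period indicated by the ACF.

3

The largest autocorrelation is r_3 = 0.52, with a weaker echo at lag 6 (0.32); the remaining lags stay at or below 0.07.
The dominant spike at lag 3 indicates a seasonal period of 3.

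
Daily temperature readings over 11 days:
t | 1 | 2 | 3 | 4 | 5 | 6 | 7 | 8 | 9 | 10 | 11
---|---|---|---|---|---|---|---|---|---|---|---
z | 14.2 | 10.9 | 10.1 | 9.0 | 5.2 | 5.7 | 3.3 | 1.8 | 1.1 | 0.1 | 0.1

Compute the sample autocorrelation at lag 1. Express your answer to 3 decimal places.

Mean z̄ = (14.2 + 10.9 + 10.1 + 9.0 + 5.2 + 5.7 + 3.3 + 1.8 + 1.1 + 0.1 + 0.1)/11 = 5.5909
Numerator Σ_{t=1}^{10}(z_t−z̄)(z_{t+1}−z̄) = 163.9108
Denominator Σ(z_t−z̄)² = 234.5091
r_1 = 163.9108 / 234.5091 = 0.699

0.699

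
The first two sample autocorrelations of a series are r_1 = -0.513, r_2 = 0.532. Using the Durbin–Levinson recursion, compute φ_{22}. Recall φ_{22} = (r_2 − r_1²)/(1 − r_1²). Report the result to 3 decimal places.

φ_{22} = (r_2 − r_1²) / (1 − r_1²)
r_1² = (-0.513)² = 0.263169
Numerator = 0.532 − 0.2632 = 0.2688; denominator = 1 − 0.2632 = 0.7368
φ_{22} = 0.2688 / 0.7368 = 0.365

0.365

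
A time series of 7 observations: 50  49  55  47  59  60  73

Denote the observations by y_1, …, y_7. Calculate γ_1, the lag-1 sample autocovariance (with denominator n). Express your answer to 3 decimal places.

16.058

Mean ȳ = (50 + 49 + 55 + 47 + 59 + 60 + 73)/7 = 56.1429
Deviations: -6.1429, -7.1429, -1.1429, -9.1429, 2.8571, 3.8571, 16.8571
Σ_{t=1}^{6}(y_t−ȳ)(y_{t+1}−ȳ) = 112.4082
γ_1 = 112.4082 / 7 = 16.058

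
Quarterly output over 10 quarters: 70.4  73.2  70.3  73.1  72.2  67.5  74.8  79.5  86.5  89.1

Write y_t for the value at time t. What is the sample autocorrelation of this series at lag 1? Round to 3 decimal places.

0.581

Mean ȳ = (70.4 + 73.2 + 70.3 + 73.1 + 72.2 + 67.5 + 74.8 + 79.5 + 86.5 + 89.1)/10 = 75.6600
Numerator Σ_{t=1}^{9}(y_t−ȳ)(y_{t+1}−ȳ) = 267.9684
Denominator Σ(y_t−ȳ)² = 461.1840
r_1 = 267.9684 / 461.1840 = 0.581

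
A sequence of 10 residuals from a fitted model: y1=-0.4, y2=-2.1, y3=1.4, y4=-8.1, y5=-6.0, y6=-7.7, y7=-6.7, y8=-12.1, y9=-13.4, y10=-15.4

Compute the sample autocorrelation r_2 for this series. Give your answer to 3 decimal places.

0.374

Mean ȳ = (-0.4 − 2.1 + 1.4 − 8.1 − 6.0 − 7.7 − 6.7 − 12.1 − 13.4 − 15.4)/10 = -7.0500
Numerator Σ_{t=1}^{8}(y_t−ȳ)(y_{t+2}−ȳ) = 104.1450
Denominator Σ(y_t−ȳ)² = 278.4250
r_2 = 104.1450 / 278.4250 = 0.374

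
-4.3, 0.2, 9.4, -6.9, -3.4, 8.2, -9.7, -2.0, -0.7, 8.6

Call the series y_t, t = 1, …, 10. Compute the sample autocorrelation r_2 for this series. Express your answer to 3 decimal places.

-0.307

Mean ȳ = (-4.3 + 0.2 + 9.4 − 6.9 − 3.4 + 8.2 − 9.7 − 2.0 − 0.7 + 8.6)/10 = -0.0600
Numerator Σ_{t=1}^{8}(y_t−ȳ)(y_{t+2}−ȳ) = -124.4412
Denominator Σ(y_t−ȳ)² = 405.8040
r_2 = -124.4412 / 405.8040 = -0.307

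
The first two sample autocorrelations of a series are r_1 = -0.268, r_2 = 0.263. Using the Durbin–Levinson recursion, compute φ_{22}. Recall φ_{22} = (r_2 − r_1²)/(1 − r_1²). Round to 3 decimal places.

φ_{22} = (r_2 − r_1²) / (1 − r_1²)
r_1² = (-0.268)² = 0.071824
Numerator = 0.263 − 0.0718 = 0.1912; denominator = 1 − 0.0718 = 0.9282
φ_{22} = 0.1912 / 0.9282 = 0.206

0.206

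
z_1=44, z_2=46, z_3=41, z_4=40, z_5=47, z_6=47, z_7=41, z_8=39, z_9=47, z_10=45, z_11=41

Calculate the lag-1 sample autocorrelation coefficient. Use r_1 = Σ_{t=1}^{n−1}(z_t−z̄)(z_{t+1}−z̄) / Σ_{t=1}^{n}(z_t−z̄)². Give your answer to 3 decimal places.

-0.082

Mean z̄ = (44 + 46 + 41 + 40 + 47 + 47 + 41 + 39 + 47 + 45 + 41)/11 = 43.4545
Numerator Σ_{t=1}^{10}(z_t−z̄)(z_{t+1}−z̄) = -7.9339
Denominator Σ(z_t−z̄)² = 96.7273
r_1 = -7.9339 / 96.7273 = -0.082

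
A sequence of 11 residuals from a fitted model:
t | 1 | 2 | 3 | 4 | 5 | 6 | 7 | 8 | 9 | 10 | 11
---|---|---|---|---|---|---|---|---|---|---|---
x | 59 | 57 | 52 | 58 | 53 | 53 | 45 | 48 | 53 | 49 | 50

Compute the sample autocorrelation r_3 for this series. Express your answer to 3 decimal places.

Mean x̄ = (59 + 57 + 52 + 58 + 53 + 53 + 45 + 48 + 53 + 49 + 50)/11 = 52.4545
Numerator Σ_{t=1}^{8}(x_t−x̄)(x_{t+3}−x̄) = 31.7438
Denominator Σ(x_t−x̄)² = 188.7273
r_3 = 31.7438 / 188.7273 = 0.168

0.168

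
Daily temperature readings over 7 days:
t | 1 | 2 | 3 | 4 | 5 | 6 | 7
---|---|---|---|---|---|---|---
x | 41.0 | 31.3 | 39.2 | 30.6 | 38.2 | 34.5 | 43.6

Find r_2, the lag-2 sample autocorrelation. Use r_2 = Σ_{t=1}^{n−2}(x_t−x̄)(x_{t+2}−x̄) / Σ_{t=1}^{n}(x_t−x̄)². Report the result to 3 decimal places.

0.492

Mean x̄ = (41.0 + 31.3 + 39.2 + 30.6 + 38.2 + 34.5 + 43.6)/7 = 36.9143
Numerator Σ_{t=1}^{5}(x_t−x̄)(x_{t+2}−x̄) = 71.5682
Denominator Σ(x_t−x̄)² = 145.4886
r_2 = 71.5682 / 145.4886 = 0.492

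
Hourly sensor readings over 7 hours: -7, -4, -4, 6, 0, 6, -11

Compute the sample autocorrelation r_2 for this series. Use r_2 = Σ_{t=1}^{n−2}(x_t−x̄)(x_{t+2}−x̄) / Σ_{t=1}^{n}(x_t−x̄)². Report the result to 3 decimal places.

Mean x̄ = (-7 − 4 − 4 + 6 + 0 + 6 − 11)/7 = -2.0000
Deviations from mean: -5.0000, -2.0000, -2.0000, 8.0000, 2.0000, 8.0000, -9.0000
Numerator Σ_{t=1}^{5}(x_t−x̄)(x_{t+2}−x̄) = 36.0000
Denominator Σ(x_t−x̄)² = 246.0000
r_2 = 36.0000 / 246.0000 = 0.146

0.146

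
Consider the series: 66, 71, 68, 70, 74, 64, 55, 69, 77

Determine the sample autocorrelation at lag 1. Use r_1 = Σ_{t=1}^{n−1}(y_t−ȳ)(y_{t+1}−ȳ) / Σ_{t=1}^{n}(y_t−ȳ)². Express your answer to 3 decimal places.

0.097

Mean ȳ = (66 + 71 + 68 + 70 + 74 + 64 + 55 + 69 + 77)/9 = 68.2222
Numerator Σ_{t=1}^{8}(y_t−ȳ)(y_{t+1}−ȳ) = 31.0617
Denominator Σ(y_t−ȳ)² = 319.5556
r_1 = 31.0617 / 319.5556 = 0.097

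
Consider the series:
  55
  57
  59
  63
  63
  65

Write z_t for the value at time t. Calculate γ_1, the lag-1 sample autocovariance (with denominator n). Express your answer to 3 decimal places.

6.370

Mean z̄ = (55 + 57 + 59 + 63 + 63 + 65)/6 = 60.3333
Deviations: -5.3333, -3.3333, -1.3333, 2.6667, 2.6667, 4.6667
Σ_{t=1}^{5}(z_t−z̄)(z_{t+1}−z̄) = 38.2222
γ_1 = 38.2222 / 6 = 6.370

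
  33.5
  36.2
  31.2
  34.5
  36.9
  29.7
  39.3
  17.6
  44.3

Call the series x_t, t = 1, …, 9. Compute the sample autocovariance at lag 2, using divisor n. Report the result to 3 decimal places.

Mean x̄ = (33.5 + 36.2 + 31.2 + 34.5 + 36.9 + 29.7 + 39.3 + 17.6 + 44.3)/9 = 33.6889
Σ_{t=1}^{7}(x_t−x̄)(x_{t+2}−x̄) = 133.0142
γ_2 = 133.0142 / 9 = 14.779

14.779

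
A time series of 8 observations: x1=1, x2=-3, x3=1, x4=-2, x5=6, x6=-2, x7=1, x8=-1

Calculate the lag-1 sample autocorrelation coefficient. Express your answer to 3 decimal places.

-0.618

Mean x̄ = (1 − 3 + 1 − 2 + 6 − 2 + 1 − 1)/8 = 0.1250
Deviations from mean: 0.8750, -3.1250, 0.8750, -2.1250, 5.8750, -2.1250, 0.8750, -1.1250
Numerator Σ_{t=1}^{7}(x_t−x̄)(x_{t+1}−x̄) = -35.1406
Denominator Σ(x_t−x̄)² = 56.8750
r_1 = -35.1406 / 56.8750 = -0.618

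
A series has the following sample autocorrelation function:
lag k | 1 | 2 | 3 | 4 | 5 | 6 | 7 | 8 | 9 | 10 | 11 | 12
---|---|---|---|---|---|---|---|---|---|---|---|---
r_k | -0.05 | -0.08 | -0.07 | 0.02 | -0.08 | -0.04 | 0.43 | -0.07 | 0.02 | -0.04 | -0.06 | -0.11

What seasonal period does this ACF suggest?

The largest autocorrelation is r_7 = 0.43; the remaining lags stay at or below 0.02.
The dominant spike at lag 7 indicates a seasonal period of 7.

7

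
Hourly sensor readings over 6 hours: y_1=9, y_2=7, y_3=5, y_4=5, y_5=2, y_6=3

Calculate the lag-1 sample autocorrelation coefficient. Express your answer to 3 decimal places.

0.431

Mean ȳ = (9 + 7 + 5 + 5 + 2 + 3)/6 = 5.1667
Deviations from mean: 3.8333, 1.8333, -0.1667, -0.1667, -3.1667, -2.1667
Σ(y_t−ȳ)(y_{t+1}−ȳ) = (7.0278) + (-0.3056) + (0.0278) + (0.5278) + (6.8611) = 14.1389
Denominator Σ(y_t−ȳ)² = 32.8333
r_1 = 14.1389 / 32.8333 = 0.431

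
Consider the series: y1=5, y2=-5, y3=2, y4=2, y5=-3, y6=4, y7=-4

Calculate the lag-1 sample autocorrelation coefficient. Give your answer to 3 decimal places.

Mean ȳ = (5 − 5 + 2 + 2 − 3 + 4 − 4)/7 = 0.1429
Deviations from mean: 4.8571, -5.1429, 1.8571, 1.8571, -3.1429, 3.8571, -4.1429
Numerator Σ_{t=1}^{6}(y_t−ȳ)(y_{t+1}−ȳ) = -65.0204
Denominator Σ(y_t−ȳ)² = 98.8571
r_1 = -65.0204 / 98.8571 = -0.658

-0.658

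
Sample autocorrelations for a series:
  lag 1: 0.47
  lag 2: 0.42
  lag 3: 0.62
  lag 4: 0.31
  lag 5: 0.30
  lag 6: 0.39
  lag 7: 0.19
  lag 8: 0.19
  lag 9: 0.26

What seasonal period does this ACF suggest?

The largest autocorrelation is r_3 = 0.62; the remaining lags stay at or below 0.47. The elevated value at lag 1 (0.47), dropping to 0.42 at lag 2, reflects decaying short-term dependence rather than seasonality.
The dominant spike at lag 3 indicates a seasonal period of 3.

3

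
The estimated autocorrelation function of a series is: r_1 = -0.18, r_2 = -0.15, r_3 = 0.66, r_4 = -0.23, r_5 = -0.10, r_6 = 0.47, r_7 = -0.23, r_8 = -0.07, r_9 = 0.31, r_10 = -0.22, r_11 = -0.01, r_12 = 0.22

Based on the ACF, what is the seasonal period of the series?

3

The largest autocorrelation is r_3 = 0.66, with weaker echoes at lags 6 (0.47), 9 (0.31) and 12 (0.22); the remaining lags stay at or below -0.01.
The dominant spike at lag 3 indicates a seasonal period of 3.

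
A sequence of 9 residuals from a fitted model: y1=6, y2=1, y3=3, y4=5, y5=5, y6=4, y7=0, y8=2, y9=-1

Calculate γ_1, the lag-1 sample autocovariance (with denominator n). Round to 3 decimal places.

Mean ȳ = (6 + 1 + 3 + 5 + 5 + 4 + 0 + 2 − 1)/9 = 2.7778
Σ_{t=1}^{8}(y_t−ȳ)(y_{t+1}−ȳ) = 3.7284
γ_1 = 3.7284 / 9 = 0.414

0.414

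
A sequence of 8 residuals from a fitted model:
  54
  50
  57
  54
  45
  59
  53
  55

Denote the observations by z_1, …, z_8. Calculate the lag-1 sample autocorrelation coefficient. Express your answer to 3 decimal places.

Mean z̄ = (54 + 50 + 57 + 54 + 45 + 59 + 53 + 55)/8 = 53.3750
Deviations from mean: 0.6250, -3.3750, 3.6250, 0.6250, -8.3750, 5.6250, -0.3750, 1.6250
Σ(z_t−z̄)(z_{t+1}−z̄) = (-2.1094) + (-12.2344) + (2.2656) + (-5.2344) + (-47.1094) + (-2.1094) + (-0.6094) = -67.1406
Denominator Σ(z_t−z̄)² = 129.8750
r_1 = -67.1406 / 129.8750 = -0.517

-0.517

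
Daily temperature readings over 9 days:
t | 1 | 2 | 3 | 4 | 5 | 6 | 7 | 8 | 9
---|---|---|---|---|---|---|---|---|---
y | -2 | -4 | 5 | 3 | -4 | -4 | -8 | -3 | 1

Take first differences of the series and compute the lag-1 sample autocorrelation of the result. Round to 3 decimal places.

-0.116

First differences Δy: -2, 9, -2, -7, 0, -4, 5, 4
Mean of differences = 0.3750
Numerator Σ(Δy_t−Δȳ)(Δy_{t+1}−Δȳ) = -22.5156
Denominator Σ(Δy_t−Δȳ)² = 193.8750
r_1(Δy) = -22.5156 / 193.8750 = -0.116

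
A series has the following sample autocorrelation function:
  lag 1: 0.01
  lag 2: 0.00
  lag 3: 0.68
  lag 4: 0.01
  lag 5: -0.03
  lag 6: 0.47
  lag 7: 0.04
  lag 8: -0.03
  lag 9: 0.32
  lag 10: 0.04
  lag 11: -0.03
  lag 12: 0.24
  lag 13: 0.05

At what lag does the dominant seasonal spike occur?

The largest autocorrelation is r_3 = 0.68, with weaker echoes at lags 6 (0.47), 9 (0.32) and 12 (0.24); the remaining lags stay at or below 0.05.
The dominant spike at lag 3 indicates a seasonal period of 3.

3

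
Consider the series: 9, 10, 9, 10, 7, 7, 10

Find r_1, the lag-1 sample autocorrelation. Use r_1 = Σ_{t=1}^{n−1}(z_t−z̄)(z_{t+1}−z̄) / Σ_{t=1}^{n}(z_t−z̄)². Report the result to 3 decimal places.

-0.028

Mean z̄ = (9 + 10 + 9 + 10 + 7 + 7 + 10)/7 = 8.8571
Deviations from mean: 0.1429, 1.1429, 0.1429, 1.1429, -1.8571, -1.8571, 1.1429
Σ(z_t−z̄)(z_{t+1}−z̄) = (0.1633) + (0.1633) + (0.1633) + (-2.1224) + (3.4490) + (-2.1224) = -0.3061
Denominator Σ(z_t−z̄)² = 10.8571
r_1 = -0.3061 / 10.8571 = -0.028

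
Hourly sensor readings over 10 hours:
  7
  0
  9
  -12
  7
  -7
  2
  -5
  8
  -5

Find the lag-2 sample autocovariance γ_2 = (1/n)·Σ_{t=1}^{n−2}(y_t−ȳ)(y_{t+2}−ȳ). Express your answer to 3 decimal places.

30.208

Mean ȳ = (7 + 0 + 9 − 12 + 7 − 7 + 2 − 5 + 8 − 5)/10 = 0.4000
Σ_{t=1}^{8}(y_t−ȳ)(y_{t+2}−ȳ) = 302.0800
γ_2 = 302.0800 / 10 = 30.208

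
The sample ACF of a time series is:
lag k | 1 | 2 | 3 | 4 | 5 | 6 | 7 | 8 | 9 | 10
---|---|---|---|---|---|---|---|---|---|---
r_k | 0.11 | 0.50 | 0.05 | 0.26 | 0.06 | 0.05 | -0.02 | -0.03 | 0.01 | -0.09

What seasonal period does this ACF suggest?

The largest autocorrelation is r_2 = 0.50, with a weaker echo at lag 4 (0.26); the remaining lags stay at or below 0.11.
The dominant spike at lag 2 indicates a seasonal period of 2.

2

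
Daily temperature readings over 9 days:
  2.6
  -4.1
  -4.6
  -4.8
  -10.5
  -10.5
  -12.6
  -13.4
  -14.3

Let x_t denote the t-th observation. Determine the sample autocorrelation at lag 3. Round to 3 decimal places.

Mean x̄ = (2.6 − 4.1 − 4.6 − 4.8 − 10.5 − 10.5 − 12.6 − 13.4 − 14.3)/9 = -8.0222
Σ(x_t−x̄)(x_{t+3}−x̄) = (34.2272) + (-9.7184) + (-8.4795) + (-14.7506) + (13.3249) + (15.5549) = 30.1585
Denominator Σ(x_t−x̄)² = 251.8756
r_3 = 30.1585 / 251.8756 = 0.120

0.120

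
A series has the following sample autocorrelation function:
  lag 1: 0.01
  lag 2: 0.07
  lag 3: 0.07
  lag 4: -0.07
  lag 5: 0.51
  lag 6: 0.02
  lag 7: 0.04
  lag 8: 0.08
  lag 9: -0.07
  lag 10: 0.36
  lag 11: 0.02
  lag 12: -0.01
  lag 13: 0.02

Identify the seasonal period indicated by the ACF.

The largest autocorrelation is r_5 = 0.51, with a weaker echo at lag 10 (0.36); the remaining lags stay at or below 0.08.
The dominant spike at lag 5 indicates a seasonal period of 5.

5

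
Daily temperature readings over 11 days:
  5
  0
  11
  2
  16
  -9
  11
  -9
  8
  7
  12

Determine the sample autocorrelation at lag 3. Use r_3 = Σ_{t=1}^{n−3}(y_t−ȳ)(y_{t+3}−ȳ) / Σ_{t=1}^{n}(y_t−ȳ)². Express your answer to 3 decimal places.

Mean ȳ = (5 + 0 + 11 + 2 + 16 − 9 + 11 − 9 + 8 + 7 + 12)/11 = 4.9091
Numerator Σ_{t=1}^{8}(y_t−ȳ)(y_{t+3}−ȳ) = -440.2975
Denominator Σ(y_t−ȳ)² = 680.9091
r_3 = -440.2975 / 680.9091 = -0.647

-0.647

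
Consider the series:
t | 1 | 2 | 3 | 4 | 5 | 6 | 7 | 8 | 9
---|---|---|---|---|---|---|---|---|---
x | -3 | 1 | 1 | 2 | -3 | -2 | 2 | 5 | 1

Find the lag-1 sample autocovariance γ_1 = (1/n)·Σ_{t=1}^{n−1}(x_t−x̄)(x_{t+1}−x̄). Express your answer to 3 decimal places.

0.904

Mean x̄ = (-3 + 1 + 1 + 2 − 3 − 2 + 2 + 5 + 1)/9 = 0.4444
Σ_{t=1}^{8}(x_t−x̄)(x_{t+1}−x̄) = 8.1358
γ_1 = 8.1358 / 9 = 0.904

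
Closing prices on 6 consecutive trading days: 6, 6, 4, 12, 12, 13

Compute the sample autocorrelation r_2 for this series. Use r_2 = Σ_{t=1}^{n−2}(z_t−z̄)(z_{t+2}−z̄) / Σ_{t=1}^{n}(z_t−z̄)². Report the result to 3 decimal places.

0.034

Mean z̄ = (6 + 6 + 4 + 12 + 12 + 13)/6 = 8.8333
Deviations from mean: -2.8333, -2.8333, -4.8333, 3.1667, 3.1667, 4.1667
Σ(z_t−z̄)(z_{t+2}−z̄) = (13.6944) + (-8.9722) + (-15.3056) + (13.1944) = 2.6111
Denominator Σ(z_t−z̄)² = 76.8333
r_2 = 2.6111 / 76.8333 = 0.034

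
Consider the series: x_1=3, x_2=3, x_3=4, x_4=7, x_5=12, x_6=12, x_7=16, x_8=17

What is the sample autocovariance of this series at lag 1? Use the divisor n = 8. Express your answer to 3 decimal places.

19.492

Mean x̄ = (3 + 3 + 4 + 7 + 12 + 12 + 16 + 17)/8 = 9.2500
Σ_{t=1}^{7}(x_t−x̄)(x_{t+1}−x̄) = 155.9375
γ_1 = 155.9375 / 8 = 19.492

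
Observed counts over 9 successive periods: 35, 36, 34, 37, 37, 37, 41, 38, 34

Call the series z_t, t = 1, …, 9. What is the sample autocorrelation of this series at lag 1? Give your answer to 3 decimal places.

Mean z̄ = (35 + 36 + 34 + 37 + 37 + 37 + 41 + 38 + 34)/9 = 36.5556
Numerator Σ_{t=1}^{8}(z_t−z̄)(z_{t+1}−z̄) = 6.2469
Denominator Σ(z_t−z̄)² = 38.2222
r_1 = 6.2469 / 38.2222 = 0.163

0.163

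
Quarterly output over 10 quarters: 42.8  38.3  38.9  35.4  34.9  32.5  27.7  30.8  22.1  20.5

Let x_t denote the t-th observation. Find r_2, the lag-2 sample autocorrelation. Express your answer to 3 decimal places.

0.333

Mean x̄ = (42.8 + 38.3 + 38.9 + 35.4 + 34.9 + 32.5 + 27.7 + 30.8 + 22.1 + 20.5)/10 = 32.3900
Numerator Σ_{t=1}^{8}(x_t−x̄)(x_{t+2}−x̄) = 157.4478
Denominator Σ(x_t−x̄)² = 472.8290
r_2 = 157.4478 / 472.8290 = 0.333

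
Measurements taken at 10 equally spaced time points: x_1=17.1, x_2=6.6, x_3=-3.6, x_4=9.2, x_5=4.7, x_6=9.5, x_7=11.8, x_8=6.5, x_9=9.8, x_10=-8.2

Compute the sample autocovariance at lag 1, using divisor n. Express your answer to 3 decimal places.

-6.972

Mean x̄ = (17.1 + 6.6 − 3.6 + 9.2 + 4.7 + 9.5 + 11.8 + 6.5 + 9.8 − 8.2)/10 = 6.3400
Σ_{t=1}^{9}(x_t−x̄)(x_{t+1}−x̄) = -69.7156
γ_1 = -69.7156 / 10 = -6.972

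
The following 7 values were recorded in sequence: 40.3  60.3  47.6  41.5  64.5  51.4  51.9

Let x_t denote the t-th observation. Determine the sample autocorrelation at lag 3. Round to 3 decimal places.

Mean x̄ = (40.3 + 60.3 + 47.6 + 41.5 + 64.5 + 51.4 + 51.9)/7 = 51.0714
Deviations from mean: -10.7714, 9.2286, -3.4714, -9.5714, 13.4286, 0.3286, 0.8286
Σ(x_t−x̄)(x_{t+3}−x̄) = (103.0980) + (123.9265) + (-1.1406) + (-7.9306) = 217.9533
Denominator Σ(x_t−x̄)² = 485.9743
r_3 = 217.9533 / 485.9743 = 0.448

0.448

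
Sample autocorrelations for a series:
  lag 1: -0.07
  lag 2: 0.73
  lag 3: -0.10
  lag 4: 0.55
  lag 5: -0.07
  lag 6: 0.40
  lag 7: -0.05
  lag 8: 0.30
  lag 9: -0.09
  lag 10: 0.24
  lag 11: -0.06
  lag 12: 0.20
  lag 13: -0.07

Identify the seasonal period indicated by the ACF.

2

The largest autocorrelation is r_2 = 0.73, with weaker echoes at lags 4 (0.55), 6 (0.40), 8 (0.30), 10 (0.24) and 12 (0.20); the remaining lags stay at or below -0.05.
The dominant spike at lag 2 indicates a seasonal period of 2.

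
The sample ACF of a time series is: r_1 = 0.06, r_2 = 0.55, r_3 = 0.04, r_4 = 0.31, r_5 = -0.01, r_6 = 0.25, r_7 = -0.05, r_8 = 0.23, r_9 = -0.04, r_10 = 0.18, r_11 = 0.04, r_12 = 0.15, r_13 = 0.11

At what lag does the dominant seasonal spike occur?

The largest autocorrelation is r_2 = 0.55, with weaker echoes at lags 4 (0.31), 6 (0.25), 8 (0.23), 10 (0.18) and 12 (0.15); the remaining lags stay at or below 0.11.
The dominant spike at lag 2 indicates a seasonal period of 2.

2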